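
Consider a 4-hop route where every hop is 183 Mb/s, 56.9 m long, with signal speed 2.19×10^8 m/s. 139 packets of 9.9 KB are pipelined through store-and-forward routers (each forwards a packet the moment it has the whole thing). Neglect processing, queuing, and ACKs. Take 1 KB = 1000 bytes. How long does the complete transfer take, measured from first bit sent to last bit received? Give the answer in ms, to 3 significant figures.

Per-hop transmission t_tx = L/R = 79200/183000000 = 0.432787 ms.
Per-hop propagation t_prop = 56.9/219000000 = 0.000259817 ms.
Pipeline fill: first packet needs 4·t_tx to clear all hops; remaining 138 packets each add one t_tx.
Total = (4+139-1)·t_tx + 4·t_prop = 142·0.432787 + 4·0.000259817 = 61.5 ms.

61.5 ms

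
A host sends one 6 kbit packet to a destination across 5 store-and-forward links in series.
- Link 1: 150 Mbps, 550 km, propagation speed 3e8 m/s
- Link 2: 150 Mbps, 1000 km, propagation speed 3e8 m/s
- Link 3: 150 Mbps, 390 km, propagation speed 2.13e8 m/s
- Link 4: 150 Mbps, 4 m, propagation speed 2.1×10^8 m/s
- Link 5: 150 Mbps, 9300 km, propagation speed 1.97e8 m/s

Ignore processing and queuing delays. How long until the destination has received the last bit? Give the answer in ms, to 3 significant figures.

54.4 ms

L = 6000 bits.
Transmission delay per hop = L/R = 6000/150000000 = 0.04 ms; 5 hops → 0.2 ms.
Propagation delays (d/s per hop): 1.83333, 3.33333, 1.83099, 1.90476e-05, 47.2081 ms; sum = 54.2058 ms.
End-to-end = 54.4 ms.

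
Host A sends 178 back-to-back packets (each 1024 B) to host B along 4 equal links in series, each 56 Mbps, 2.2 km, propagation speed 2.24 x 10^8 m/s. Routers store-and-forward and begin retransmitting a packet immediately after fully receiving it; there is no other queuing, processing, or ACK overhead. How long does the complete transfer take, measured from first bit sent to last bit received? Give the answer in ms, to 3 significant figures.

Per-hop transmission t_tx = L/R = 8192/56000000 = 0.146286 ms.
Per-hop propagation t_prop = 2200/2.24e+08 = 0.00982143 ms.
Pipeline fill: first packet needs 4·t_tx to clear all hops; remaining 177 packets each add one t_tx.
Total = (4+178-1)·t_tx + 4·t_prop = 181·0.146286 + 4·0.00982143 = 26.5 ms.

26.5 ms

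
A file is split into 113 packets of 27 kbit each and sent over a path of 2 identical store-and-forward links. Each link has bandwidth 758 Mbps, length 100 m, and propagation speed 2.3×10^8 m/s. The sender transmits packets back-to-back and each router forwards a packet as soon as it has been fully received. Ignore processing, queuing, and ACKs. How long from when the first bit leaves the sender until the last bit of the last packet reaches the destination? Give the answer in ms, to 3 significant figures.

Per-hop transmission t_tx = L/R = 27000/758000000 = 0.0356201 ms.
Per-hop propagation t_prop = 100/2.3e+08 = 0.000434783 ms.
Pipeline fill: first packet needs 2·t_tx to clear all hops; remaining 112 packets each add one t_tx.
Total = (2+113-1)·t_tx + 2·t_prop = 114·0.0356201 + 2·0.000434783 = 4.06 ms.

4.06 ms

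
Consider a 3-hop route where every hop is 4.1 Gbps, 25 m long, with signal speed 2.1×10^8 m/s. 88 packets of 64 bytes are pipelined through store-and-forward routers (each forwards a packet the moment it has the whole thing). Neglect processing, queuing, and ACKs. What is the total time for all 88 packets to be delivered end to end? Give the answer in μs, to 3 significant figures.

11.6 μs

Per-hop transmission t_tx = L/R = 512/4.1e+09 = 0.124878 μs.
Per-hop propagation t_prop = 25/210000000 = 0.119048 μs.
Pipeline fill: first packet needs 3·t_tx to clear all hops; remaining 87 packets each add one t_tx.
Total = (3+88-1)·t_tx + 3·t_prop = 90·0.124878 + 3·0.119048 = 11.6 μs.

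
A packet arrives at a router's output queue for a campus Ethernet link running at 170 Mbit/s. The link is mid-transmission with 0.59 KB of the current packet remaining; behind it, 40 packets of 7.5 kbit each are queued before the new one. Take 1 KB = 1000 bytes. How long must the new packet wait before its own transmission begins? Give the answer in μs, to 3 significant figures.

Each queued packet: L/R = 7500/170000000 = 44.1176 μs.
40 queued → 1764.71 μs.
Plus remaining 4720 bits of current packet: 27.7647 μs.
Queuing delay = 1790 μs.

1790 μs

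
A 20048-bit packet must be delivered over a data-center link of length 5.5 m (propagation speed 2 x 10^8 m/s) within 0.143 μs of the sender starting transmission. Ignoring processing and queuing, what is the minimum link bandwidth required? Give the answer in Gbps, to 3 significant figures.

174 Gbps

Propagation delay = 5.5 / 200000000 = 0.0275 μs.
Transmission budget = 0.143 − 0.0275 = 0.1155 μs.
R ≥ L / t_tx = 20048 bits / 1.155e-07 s = 174 Gbps.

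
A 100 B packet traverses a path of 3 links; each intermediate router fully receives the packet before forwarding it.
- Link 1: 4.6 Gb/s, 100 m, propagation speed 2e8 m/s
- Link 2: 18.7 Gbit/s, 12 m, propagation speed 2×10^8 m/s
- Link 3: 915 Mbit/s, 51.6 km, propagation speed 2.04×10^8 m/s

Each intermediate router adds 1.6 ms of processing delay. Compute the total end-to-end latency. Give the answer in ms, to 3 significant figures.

L = 100 × 8 = 800 bits.
Transmission delays (L/R per hop): 0.000173913, 4.27807e-05, 0.000874317 ms; sum = 0.00109101 ms.
Propagation delays (d/s per hop): 0.0005, 6e-05, 0.252941 ms; sum = 0.253501 ms.
Processing at 2 router(s): 2 × 1.6 ms = 3.2 ms.
End-to-end = 3.45 ms.

3.45 ms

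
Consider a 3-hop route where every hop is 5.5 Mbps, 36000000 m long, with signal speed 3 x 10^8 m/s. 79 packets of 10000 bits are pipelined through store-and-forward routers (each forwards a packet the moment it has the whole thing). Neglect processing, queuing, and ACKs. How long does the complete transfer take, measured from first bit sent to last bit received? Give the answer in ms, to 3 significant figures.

Per-hop transmission t_tx = L/R = 10000/5500000 = 1.81818 ms.
Per-hop propagation t_prop = 36000000/300000000 = 120 ms.
Pipeline fill: first packet needs 3·t_tx to clear all hops; remaining 78 packets each add one t_tx.
Total = (3+79-1)·t_tx + 3·t_prop = 81·1.81818 + 3·120 = 507 ms.

507 ms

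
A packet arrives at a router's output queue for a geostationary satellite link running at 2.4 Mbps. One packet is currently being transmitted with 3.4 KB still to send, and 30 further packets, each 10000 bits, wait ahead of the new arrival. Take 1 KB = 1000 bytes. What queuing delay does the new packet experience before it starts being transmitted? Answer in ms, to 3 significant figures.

136 ms

Each queued packet: L/R = 10000/2400000 = 4.16667 ms.
30 queued → 125 ms.
Plus remaining 27200 bits of current packet: 11.3333 ms.
Queuing delay = 136 ms.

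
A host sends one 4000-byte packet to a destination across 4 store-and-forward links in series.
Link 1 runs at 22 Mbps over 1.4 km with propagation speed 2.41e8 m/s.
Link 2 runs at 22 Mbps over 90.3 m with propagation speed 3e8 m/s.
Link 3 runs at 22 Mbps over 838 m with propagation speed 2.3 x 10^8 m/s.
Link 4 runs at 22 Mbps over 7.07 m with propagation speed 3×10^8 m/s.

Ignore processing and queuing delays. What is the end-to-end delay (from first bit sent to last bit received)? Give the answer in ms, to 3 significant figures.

5.83 ms

L = 4000 × 8 = 32000 bits.
Transmission delay per hop = L/R = 32000/22000000 = 1.45455 ms; 4 hops → 5.81818 ms.
Propagation delays (d/s per hop): 0.00580913, 0.000301, 0.00364348, 2.35667e-05 ms; sum = 0.00977717 ms.
End-to-end = 5.83 ms.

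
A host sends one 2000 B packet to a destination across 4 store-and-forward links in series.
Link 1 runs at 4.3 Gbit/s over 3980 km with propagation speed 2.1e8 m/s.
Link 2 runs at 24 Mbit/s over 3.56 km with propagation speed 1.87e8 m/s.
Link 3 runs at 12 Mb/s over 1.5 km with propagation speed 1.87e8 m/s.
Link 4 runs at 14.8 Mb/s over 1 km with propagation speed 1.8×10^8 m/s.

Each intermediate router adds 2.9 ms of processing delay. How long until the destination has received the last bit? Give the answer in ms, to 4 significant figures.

30.77 ms

L = 2000 × 8 = 16000 bits.
Transmission delays (L/R per hop): 0.00372093, 0.666667, 1.33333, 1.08108 ms; sum = 3.0848 ms.
Propagation delays (d/s per hop): 18.9524, 0.0190374, 0.00802139, 0.00555556 ms; sum = 18.985 ms.
Processing at 3 router(s): 3 × 2.9 ms = 8.7 ms.
End-to-end = 30.77 ms.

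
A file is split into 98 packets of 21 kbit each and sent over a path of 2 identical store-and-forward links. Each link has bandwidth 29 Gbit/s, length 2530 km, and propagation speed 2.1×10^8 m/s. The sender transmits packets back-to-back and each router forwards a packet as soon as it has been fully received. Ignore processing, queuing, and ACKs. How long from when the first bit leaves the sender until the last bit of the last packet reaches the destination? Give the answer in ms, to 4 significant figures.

24.17 ms

Per-hop transmission t_tx = L/R = 21000/29000000000 = 0.000724138 ms.
Per-hop propagation t_prop = 2530000/210000000 = 12.0476 ms.
Pipeline fill: first packet needs 2·t_tx to clear all hops; remaining 97 packets each add one t_tx.
Total = (2+98-1)·t_tx + 2·t_prop = 99·0.000724138 + 2·12.0476 = 24.17 ms.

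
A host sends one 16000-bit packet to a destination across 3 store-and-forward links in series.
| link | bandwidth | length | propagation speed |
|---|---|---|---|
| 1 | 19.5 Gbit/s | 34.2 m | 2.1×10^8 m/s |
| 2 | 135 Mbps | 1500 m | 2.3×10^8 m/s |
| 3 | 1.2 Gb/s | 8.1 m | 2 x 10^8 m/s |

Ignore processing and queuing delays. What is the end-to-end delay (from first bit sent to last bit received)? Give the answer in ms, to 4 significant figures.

0.1394 ms

Transmission delays (L/R per hop): 0.000820513, 0.118519, 0.0133333 ms; sum = 0.132672 ms.
Propagation delays (d/s per hop): 0.000162857, 0.00652174, 4.05e-05 ms; sum = 0.0067251 ms.
End-to-end = 0.1394 ms.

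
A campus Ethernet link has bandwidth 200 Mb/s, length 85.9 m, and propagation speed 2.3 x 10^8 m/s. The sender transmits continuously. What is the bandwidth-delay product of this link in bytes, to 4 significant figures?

9.337 bytes

Propagation delay = 85.9 / 2.3e+08 = 3.73478e-07 s.
BDP = R × t_prop = 200000000 × 3.73478e-07 = 74.6957 bits.
In bytes: 74.6957/8 = 9.337 bytes.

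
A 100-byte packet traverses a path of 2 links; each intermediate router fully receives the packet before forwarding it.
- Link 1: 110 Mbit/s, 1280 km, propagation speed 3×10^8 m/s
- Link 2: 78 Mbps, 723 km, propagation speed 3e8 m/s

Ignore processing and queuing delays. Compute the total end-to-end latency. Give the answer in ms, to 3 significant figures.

L = 100 × 8 = 800 bits.
Transmission delays (L/R per hop): 0.00727273, 0.0102564 ms; sum = 0.0175291 ms.
Propagation delays (d/s per hop): 4.26667, 2.41 ms; sum = 6.67667 ms.
End-to-end = 6.69 ms.

6.69 ms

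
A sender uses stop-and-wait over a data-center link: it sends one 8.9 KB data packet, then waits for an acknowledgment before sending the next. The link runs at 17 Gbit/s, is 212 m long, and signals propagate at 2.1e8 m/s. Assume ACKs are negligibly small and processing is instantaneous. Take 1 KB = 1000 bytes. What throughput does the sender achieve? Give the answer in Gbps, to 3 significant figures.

11.5 Gbps

t_tx = L/R = 71200/17000000000 = 4.18824e-06 s.
t_prop = 212/210000000 = 1.00952e-06 s; RTT = 2.01905e-06 s.
Cycle = t_tx + RTT = 6.20728e-06 s.
Throughput = L / cycle = 71200 / 6.20728e-06 = 11.5 Gbps.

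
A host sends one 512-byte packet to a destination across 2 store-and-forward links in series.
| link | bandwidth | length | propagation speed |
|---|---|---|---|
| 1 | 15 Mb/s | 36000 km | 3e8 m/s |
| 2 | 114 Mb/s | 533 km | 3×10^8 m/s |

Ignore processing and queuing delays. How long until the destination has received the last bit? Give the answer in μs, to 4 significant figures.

L = 512 × 8 = 4096 bits.
Transmission delays (L/R per hop): 273.067, 35.9298 μs; sum = 308.996 μs.
Propagation delays (d/s per hop): 120000, 1776.67 μs; sum = 121777 μs.
End-to-end = 122100 μs.

122100 μs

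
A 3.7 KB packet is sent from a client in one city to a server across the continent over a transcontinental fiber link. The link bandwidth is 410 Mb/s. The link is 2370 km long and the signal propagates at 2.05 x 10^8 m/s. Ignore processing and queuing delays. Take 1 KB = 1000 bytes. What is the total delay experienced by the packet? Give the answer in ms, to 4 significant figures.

L = 29600 bits.
Transmission delay = L/R = 29600 / 410000000 = 0.0721951 ms.
Propagation delay = d/s = 2370000 m / 2.05e+08 m/s = 11.561 ms.
Total = 11.63 ms.

11.63 ms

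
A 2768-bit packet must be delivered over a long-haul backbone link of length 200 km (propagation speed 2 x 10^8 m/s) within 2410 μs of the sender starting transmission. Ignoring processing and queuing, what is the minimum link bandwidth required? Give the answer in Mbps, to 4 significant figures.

Propagation delay = 200000 / 200000000 = 1000 μs.
Transmission budget = 2410 − 1000 = 1410 μs.
R ≥ L / t_tx = 2768 bits / 0.00141 s = 1.963 Mbps.

1.963 Mbps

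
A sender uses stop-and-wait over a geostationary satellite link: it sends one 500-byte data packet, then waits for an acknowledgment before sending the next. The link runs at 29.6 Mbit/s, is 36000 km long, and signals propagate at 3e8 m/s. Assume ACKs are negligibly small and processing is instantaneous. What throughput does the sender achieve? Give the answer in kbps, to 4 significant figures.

t_tx = L/R = 4000/29600000 = 0.000135135 s.
t_prop = 36000000/300000000 = 0.12 s; RTT = 0.24 s.
Cycle = t_tx + RTT = 0.240135 s.
Throughput = L / cycle = 4000 / 0.240135 = 16.66 kbps.

16.66 kbps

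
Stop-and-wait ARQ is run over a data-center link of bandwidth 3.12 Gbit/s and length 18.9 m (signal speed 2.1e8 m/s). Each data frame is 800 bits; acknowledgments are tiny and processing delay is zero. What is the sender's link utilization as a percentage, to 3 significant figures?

58.8 %

t_tx = L/R = 800/3120000000 = 2.5641e-07 s.
t_prop = 18.9/210000000 = 9e-08 s; RTT = 1.8e-07 s.
Cycle = t_tx + RTT = 4.3641e-07 s.
Utilization = t_tx / cycle = 2.5641e-07/4.3641e-07 = 58.8 %.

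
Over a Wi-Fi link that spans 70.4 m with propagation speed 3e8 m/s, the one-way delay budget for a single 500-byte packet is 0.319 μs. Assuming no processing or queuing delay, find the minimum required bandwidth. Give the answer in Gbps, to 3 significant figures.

47.4 Gbps

L = 4000 bits.
Propagation delay = 70.4 / 300000000 = 0.234667 μs.
Transmission budget = 0.319 − 0.234667 = 0.0843333 μs.
R ≥ L / t_tx = 4000 bits / 8.43333e-08 s = 47.4 Gbps.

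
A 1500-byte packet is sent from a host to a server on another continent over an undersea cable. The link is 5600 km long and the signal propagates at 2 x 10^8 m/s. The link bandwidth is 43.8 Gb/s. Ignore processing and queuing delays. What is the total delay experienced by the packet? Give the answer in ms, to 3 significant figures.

L = 1500 × 8 = 12000 bits.
Transmission delay = L/R = 12000 / 43800000000 = 0.000273973 ms.
Propagation delay = d/s = 5600000 m / 200000000 m/s = 28 ms.
Total = 28.0 ms.

28.0 ms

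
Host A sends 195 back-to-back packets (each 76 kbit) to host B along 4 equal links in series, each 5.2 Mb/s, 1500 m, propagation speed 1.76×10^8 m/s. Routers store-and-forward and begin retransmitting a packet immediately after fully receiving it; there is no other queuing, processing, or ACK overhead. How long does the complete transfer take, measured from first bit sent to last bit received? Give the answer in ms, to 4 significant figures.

2894 ms

Per-hop transmission t_tx = L/R = 76000/5200000 = 14.6154 ms.
Per-hop propagation t_prop = 1500/176000000 = 0.00852273 ms.
Pipeline fill: first packet needs 4·t_tx to clear all hops; remaining 194 packets each add one t_tx.
Total = (4+195-1)·t_tx + 4·t_prop = 198·14.6154 + 4·0.00852273 = 2894 ms.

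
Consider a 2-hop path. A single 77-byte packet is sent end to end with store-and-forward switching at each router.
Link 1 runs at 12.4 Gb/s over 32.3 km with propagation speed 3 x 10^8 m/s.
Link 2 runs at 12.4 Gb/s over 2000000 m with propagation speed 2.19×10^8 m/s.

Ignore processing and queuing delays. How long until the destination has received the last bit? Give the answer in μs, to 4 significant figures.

L = 77 × 8 = 616 bits.
Transmission delay per hop = L/R = 616/12400000000 = 0.0496774 μs; 2 hops → 0.0993548 μs.
Propagation delays (d/s per hop): 107.667, 9132.42 μs; sum = 9240.09 μs.
End-to-end = 9240 μs.

9240 μs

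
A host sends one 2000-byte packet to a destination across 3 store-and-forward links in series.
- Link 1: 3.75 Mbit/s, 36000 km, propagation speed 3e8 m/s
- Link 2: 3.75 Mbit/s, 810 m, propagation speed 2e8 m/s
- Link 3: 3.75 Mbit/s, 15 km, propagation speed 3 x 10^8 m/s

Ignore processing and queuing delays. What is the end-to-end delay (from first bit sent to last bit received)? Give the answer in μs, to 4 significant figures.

L = 2000 × 8 = 16000 bits.
Transmission delay per hop = L/R = 16000/3750000 = 4266.67 μs; 3 hops → 12800 μs.
Propagation delays (d/s per hop): 120000, 4.05, 50 μs; sum = 120054 μs.
End-to-end = 132900 μs.

132900 μs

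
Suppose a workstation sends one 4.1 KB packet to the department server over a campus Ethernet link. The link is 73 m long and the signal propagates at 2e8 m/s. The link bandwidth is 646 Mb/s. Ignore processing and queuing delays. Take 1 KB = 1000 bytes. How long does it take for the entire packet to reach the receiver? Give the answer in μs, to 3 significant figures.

L = 32800 bits.
Transmission delay = L/R = 32800 / 646000000 = 50.774 μs.
Propagation delay = d/s = 73 m / 200000000 m/s = 0.365 μs.
Total = 51.1 μs.

51.1 μs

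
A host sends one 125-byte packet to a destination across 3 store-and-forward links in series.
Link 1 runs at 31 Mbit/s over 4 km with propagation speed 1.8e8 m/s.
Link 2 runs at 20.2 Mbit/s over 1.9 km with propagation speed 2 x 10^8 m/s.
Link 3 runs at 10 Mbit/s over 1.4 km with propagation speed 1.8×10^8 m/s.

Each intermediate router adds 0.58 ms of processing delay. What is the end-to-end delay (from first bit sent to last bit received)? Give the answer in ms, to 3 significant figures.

L = 125 × 8 = 1000 bits.
Transmission delays (L/R per hop): 0.0322581, 0.049505, 0.1 ms; sum = 0.181763 ms.
Propagation delays (d/s per hop): 0.0222222, 0.0095, 0.00777778 ms; sum = 0.0395 ms.
Processing at 2 router(s): 2 × 0.58 ms = 1.16 ms.
End-to-end = 1.38 ms.

1.38 ms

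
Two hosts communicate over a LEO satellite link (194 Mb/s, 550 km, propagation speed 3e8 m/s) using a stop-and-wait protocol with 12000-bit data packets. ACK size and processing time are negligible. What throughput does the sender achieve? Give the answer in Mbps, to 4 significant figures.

3.218 Mbps

t_tx = L/R = 12000/194000000 = 6.18557e-05 s.
t_prop = 550000/300000000 = 0.00183333 s; RTT = 0.00366667 s.
Cycle = t_tx + RTT = 0.00372852 s.
Throughput = L / cycle = 12000 / 0.00372852 = 3.218 Mbps.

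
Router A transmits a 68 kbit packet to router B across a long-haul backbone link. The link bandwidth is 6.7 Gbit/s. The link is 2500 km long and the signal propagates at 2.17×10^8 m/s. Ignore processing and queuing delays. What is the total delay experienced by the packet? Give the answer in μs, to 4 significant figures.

11530 μs

L = 68000 bits.
Transmission delay = L/R = 68000 / 6700000000 = 10.1493 μs.
Propagation delay = d/s = 2500000 m / 217000000 m/s = 11520.7 μs.
Total = 11530 μs.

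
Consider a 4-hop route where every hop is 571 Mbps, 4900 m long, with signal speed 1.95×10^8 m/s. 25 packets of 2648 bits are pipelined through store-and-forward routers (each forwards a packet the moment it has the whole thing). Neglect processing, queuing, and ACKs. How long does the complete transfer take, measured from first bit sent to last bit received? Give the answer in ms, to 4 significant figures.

Per-hop transmission t_tx = L/R = 2648/571000000 = 0.00463748 ms.
Per-hop propagation t_prop = 4900/195000000 = 0.0251282 ms.
Pipeline fill: first packet needs 4·t_tx to clear all hops; remaining 24 packets each add one t_tx.
Total = (4+25-1)·t_tx + 4·t_prop = 28·0.00463748 + 4·0.0251282 = 0.2304 ms.

0.2304 ms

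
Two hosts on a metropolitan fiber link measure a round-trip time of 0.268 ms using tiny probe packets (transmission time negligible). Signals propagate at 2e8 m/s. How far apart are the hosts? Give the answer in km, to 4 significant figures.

One-way propagation = RTT/2 = 0.134 ms.
d = s × t = 200000000 × 0.000134 = 26.80 km.

26.80 km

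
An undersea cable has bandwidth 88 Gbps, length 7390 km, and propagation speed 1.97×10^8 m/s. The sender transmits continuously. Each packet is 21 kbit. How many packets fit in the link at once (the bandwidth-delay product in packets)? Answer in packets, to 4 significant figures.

157200 packets

Propagation delay = 7390000 / 197000000 = 0.0375127 s.
BDP = R × t_prop = 88000000000 × 0.0375127 = 3301120000 bits.
In packets of 21000 bits: 157200 packets.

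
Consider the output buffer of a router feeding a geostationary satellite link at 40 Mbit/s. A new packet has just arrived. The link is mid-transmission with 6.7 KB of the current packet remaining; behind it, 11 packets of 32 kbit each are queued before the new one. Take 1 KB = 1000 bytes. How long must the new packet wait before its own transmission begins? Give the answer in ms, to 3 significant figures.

10.1 ms

Each queued packet: L/R = 32000/40000000 = 0.8 ms.
11 queued → 8.8 ms.
Plus remaining 53600 bits of current packet: 1.34 ms.
Queuing delay = 10.1 ms.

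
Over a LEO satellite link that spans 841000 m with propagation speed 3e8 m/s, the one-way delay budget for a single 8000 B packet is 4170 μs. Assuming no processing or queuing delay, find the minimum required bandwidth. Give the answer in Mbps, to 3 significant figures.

L = 64000 bits.
Propagation delay = 841000 / 300000000 = 2803.33 μs.
Transmission budget = 4170 − 2803.33 = 1366.67 μs.
R ≥ L / t_tx = 64000 bits / 0.00136667 s = 46.8 Mbps.

46.8 Mbps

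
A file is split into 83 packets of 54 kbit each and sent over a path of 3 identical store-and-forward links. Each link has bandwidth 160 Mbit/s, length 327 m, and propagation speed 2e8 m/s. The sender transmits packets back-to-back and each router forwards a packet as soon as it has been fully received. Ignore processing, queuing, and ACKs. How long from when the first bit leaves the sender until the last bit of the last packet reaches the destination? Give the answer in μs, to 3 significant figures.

28700 μs

Per-hop transmission t_tx = L/R = 54000/160000000 = 337.5 μs.
Per-hop propagation t_prop = 327/200000000 = 1.635 μs.
Pipeline fill: first packet needs 3·t_tx to clear all hops; remaining 82 packets each add one t_tx.
Total = (3+83-1)·t_tx + 3·t_prop = 85·337.5 + 3·1.635 = 28700 μs.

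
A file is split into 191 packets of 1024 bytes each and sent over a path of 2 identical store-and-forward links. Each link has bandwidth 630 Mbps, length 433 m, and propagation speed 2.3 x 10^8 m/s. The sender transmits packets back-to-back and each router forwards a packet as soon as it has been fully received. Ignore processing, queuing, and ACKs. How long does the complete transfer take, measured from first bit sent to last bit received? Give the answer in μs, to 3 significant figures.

2500 μs

Per-hop transmission t_tx = L/R = 8192/630000000 = 13.0032 μs.
Per-hop propagation t_prop = 433/2.3e+08 = 1.88261 μs.
Pipeline fill: first packet needs 2·t_tx to clear all hops; remaining 190 packets each add one t_tx.
Total = (2+191-1)·t_tx + 2·t_prop = 192·13.0032 + 2·1.88261 = 2500 μs.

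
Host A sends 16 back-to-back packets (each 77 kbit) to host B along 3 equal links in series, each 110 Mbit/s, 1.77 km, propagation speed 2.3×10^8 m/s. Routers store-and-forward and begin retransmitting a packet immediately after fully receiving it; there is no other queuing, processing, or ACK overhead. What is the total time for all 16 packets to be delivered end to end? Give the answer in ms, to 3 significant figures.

12.6 ms

Per-hop transmission t_tx = L/R = 77000/110000000 = 0.7 ms.
Per-hop propagation t_prop = 1770/2.3e+08 = 0.00769565 ms.
Pipeline fill: first packet needs 3·t_tx to clear all hops; remaining 15 packets each add one t_tx.
Total = (3+16-1)·t_tx + 3·t_prop = 18·0.7 + 3·0.00769565 = 12.6 ms.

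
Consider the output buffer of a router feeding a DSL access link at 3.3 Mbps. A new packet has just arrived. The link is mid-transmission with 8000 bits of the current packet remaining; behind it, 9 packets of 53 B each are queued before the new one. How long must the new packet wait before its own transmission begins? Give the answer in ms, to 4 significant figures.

Each queued packet: L/R = 424/3300000 = 0.128485 ms.
9 queued → 1.15636 ms.
Plus remaining 8000 bits of current packet: 2.42424 ms.
Queuing delay = 3.581 ms.

3.581 ms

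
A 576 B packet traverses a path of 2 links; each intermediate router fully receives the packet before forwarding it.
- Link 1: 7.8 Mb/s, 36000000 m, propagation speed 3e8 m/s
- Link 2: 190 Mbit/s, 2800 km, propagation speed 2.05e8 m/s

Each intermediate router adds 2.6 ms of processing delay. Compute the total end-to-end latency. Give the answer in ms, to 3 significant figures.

137 ms

L = 576 × 8 = 4608 bits.
Transmission delays (L/R per hop): 0.590769, 0.0242526 ms; sum = 0.615022 ms.
Propagation delays (d/s per hop): 120, 13.6585 ms; sum = 133.659 ms.
Processing at 1 router(s): 1 × 2.6 ms = 2.6 ms.
End-to-end = 137 ms.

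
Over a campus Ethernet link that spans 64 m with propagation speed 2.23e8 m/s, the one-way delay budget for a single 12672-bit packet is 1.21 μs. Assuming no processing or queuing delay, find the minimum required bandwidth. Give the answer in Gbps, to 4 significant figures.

13.73 Gbps

Propagation delay = 64 / 223000000 = 0.286996 μs.
Transmission budget = 1.21 − 0.286996 = 0.923004 μs.
R ≥ L / t_tx = 12672 bits / 9.23004e-07 s = 13.73 Gbps.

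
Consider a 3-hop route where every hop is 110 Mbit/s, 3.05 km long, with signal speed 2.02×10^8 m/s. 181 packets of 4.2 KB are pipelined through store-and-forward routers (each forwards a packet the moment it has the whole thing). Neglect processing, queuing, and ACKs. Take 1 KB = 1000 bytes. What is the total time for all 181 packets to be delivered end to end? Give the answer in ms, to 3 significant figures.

55.9 ms

Per-hop transmission t_tx = L/R = 33600/110000000 = 0.305455 ms.
Per-hop propagation t_prop = 3050/202000000 = 0.015099 ms.
Pipeline fill: first packet needs 3·t_tx to clear all hops; remaining 180 packets each add one t_tx.
Total = (3+181-1)·t_tx + 3·t_prop = 183·0.305455 + 3·0.015099 = 55.9 ms.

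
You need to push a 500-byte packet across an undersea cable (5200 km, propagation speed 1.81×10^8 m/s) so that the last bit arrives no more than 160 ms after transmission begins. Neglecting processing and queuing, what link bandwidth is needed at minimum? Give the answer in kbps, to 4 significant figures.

30.47 kbps

L = 4000 bits.
Propagation delay = 5200000 / 181000000 = 28.7293 ms.
Transmission budget = 160 − 28.7293 = 131.271 ms.
R ≥ L / t_tx = 4000 bits / 0.131271 s = 30.47 kbps.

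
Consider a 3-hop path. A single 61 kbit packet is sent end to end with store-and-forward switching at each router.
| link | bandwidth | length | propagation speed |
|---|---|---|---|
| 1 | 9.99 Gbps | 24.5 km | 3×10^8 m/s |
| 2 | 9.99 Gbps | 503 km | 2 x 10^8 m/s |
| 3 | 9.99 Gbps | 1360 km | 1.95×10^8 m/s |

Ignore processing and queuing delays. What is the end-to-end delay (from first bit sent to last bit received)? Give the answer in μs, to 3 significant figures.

9590 μs

L = 61000 bits.
Transmission delay per hop = L/R = 61000/9990000000 = 6.10611 μs; 3 hops → 18.3183 μs.
Propagation delays (d/s per hop): 81.6667, 2515, 6974.36 μs; sum = 9571.03 μs.
End-to-end = 9590 μs.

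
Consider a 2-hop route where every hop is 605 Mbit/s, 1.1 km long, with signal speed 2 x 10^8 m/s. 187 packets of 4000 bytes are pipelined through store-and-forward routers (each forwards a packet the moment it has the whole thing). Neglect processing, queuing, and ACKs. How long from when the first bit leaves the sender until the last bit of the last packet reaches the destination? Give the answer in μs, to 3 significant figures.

Per-hop transmission t_tx = L/R = 32000/605000000 = 52.8926 μs.
Per-hop propagation t_prop = 1100/200000000 = 5.5 μs.
Pipeline fill: first packet needs 2·t_tx to clear all hops; remaining 186 packets each add one t_tx.
Total = (2+187-1)·t_tx + 2·t_prop = 188·52.8926 + 2·5.5 = 9950 μs.

9950 μs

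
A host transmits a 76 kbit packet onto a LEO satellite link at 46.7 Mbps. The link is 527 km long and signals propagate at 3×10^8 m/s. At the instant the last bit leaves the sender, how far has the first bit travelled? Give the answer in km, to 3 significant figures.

488 km

t_tx = L/R = 76000/46700000 = 0.00162741 s.
Distance = s × t_tx = 300000000 × 0.00162741 = 488 km.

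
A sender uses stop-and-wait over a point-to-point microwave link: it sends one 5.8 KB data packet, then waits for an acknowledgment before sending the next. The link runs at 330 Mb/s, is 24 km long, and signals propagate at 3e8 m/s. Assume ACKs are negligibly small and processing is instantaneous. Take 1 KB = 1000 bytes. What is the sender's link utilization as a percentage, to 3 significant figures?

46.8 %

t_tx = L/R = 46400/330000000 = 0.000140606 s.
t_prop = 24000/300000000 = 8e-05 s; RTT = 0.00016 s.
Cycle = t_tx + RTT = 0.000300606 s.
Utilization = t_tx / cycle = 0.000140606/0.000300606 = 46.8 %.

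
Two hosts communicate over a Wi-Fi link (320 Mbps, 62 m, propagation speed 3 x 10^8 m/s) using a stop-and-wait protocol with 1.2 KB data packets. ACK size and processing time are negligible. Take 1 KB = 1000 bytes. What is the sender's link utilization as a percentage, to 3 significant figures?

98.6 %

t_tx = L/R = 9600/320000000 = 3e-05 s.
t_prop = 62/300000000 = 2.06667e-07 s; RTT = 4.13333e-07 s.
Cycle = t_tx + RTT = 3.04133e-05 s.
Utilization = t_tx / cycle = 3e-05/3.04133e-05 = 98.6 %.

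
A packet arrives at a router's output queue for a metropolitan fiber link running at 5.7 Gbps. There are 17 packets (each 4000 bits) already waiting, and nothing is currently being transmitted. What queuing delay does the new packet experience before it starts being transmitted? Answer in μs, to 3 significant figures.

Each queued packet: L/R = 4000/5700000000 = 0.701754 μs.
17 queued → 11.9298 μs.
Queuing delay = 11.9 μs.

11.9 μs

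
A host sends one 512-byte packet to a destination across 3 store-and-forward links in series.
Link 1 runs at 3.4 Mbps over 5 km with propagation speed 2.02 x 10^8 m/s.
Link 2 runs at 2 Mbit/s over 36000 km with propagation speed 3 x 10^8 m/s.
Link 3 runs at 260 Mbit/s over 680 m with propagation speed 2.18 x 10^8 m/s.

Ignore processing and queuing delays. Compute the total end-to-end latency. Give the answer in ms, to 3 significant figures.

L = 512 × 8 = 4096 bits.
Transmission delays (L/R per hop): 1.20471, 2.048, 0.0157538 ms; sum = 3.26846 ms.
Propagation delays (d/s per hop): 0.0247525, 120, 0.00311927 ms; sum = 120.028 ms.
End-to-end = 123 ms.

123 ms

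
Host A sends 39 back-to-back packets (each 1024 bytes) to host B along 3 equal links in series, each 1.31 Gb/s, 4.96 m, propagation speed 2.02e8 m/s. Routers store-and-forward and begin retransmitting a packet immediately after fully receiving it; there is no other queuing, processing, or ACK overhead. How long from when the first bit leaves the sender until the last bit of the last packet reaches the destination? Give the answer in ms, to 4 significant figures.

0.2565 ms

Per-hop transmission t_tx = L/R = 8192/1310000000 = 0.00625344 ms.
Per-hop propagation t_prop = 4.96/202000000 = 2.45545e-05 ms.
Pipeline fill: first packet needs 3·t_tx to clear all hops; remaining 38 packets each add one t_tx.
Total = (3+39-1)·t_tx + 3·t_prop = 41·0.00625344 + 3·2.45545e-05 = 0.2565 ms.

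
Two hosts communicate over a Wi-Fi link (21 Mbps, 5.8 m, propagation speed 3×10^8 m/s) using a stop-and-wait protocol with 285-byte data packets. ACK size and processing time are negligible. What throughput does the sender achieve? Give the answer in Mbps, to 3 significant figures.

t_tx = L/R = 2280/21000000 = 0.000108571 s.
t_prop = 5.8/300000000 = 1.93333e-08 s; RTT = 3.86667e-08 s.
Cycle = t_tx + RTT = 0.00010861 s.
Throughput = L / cycle = 2280 / 0.00010861 = 21.0 Mbps.

21.0 Mbps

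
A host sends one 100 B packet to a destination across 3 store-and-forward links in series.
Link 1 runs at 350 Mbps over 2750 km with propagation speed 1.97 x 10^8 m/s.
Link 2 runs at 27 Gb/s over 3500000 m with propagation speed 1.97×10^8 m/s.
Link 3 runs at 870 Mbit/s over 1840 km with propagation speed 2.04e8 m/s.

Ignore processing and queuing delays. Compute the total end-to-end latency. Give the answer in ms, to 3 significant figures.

40.7 ms

L = 100 × 8 = 800 bits.
Transmission delays (L/R per hop): 0.00228571, 2.96296e-05, 0.00091954 ms; sum = 0.00323488 ms.
Propagation delays (d/s per hop): 13.9594, 17.7665, 9.01961 ms; sum = 40.7455 ms.
End-to-end = 40.7 ms.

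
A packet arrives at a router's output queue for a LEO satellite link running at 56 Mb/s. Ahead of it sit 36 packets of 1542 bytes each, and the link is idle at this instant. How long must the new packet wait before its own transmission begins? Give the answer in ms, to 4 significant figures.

Each queued packet: L/R = 12336/56000000 = 0.220286 ms.
36 queued → 7.93029 ms.
Queuing delay = 7.930 ms.

7.930 ms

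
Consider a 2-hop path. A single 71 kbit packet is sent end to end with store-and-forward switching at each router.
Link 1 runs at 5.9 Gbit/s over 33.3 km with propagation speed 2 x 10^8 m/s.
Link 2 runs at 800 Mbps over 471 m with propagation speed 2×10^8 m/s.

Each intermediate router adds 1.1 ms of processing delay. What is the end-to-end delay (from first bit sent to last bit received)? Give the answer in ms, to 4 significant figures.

L = 71000 bits.
Transmission delays (L/R per hop): 0.0120339, 0.08875 ms; sum = 0.100784 ms.
Propagation delays (d/s per hop): 0.1665, 0.002355 ms; sum = 0.168855 ms.
Processing at 1 router(s): 1 × 1.1 ms = 1.1 ms.
End-to-end = 1.370 ms.

1.370 ms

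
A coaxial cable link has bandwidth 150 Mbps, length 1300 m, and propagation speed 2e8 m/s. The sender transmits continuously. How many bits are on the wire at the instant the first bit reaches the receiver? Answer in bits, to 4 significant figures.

Propagation delay = 1300 / 200000000 = 6.5e-06 s.
BDP = R × t_prop = 150000000 × 6.5e-06 = 975 bits.

975.0 bits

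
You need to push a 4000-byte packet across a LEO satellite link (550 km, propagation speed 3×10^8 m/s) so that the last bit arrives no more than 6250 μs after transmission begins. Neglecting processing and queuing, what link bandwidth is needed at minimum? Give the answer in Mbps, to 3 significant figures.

7.25 Mbps

L = 32000 bits.
Propagation delay = 550000 / 300000000 = 1833.33 μs.
Transmission budget = 6250 − 1833.33 = 4416.67 μs.
R ≥ L / t_tx = 32000 bits / 0.00441667 s = 7.25 Mbps.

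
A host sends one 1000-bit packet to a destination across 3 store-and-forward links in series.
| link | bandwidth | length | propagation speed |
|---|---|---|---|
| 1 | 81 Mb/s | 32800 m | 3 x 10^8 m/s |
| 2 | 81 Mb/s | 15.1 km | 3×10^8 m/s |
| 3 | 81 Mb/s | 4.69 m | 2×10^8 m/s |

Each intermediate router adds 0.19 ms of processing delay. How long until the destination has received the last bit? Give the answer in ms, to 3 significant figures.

Transmission delay per hop = L/R = 1000/81000000 = 0.0123457 ms; 3 hops → 0.037037 ms.
Propagation delays (d/s per hop): 0.109333, 0.0503333, 2.345e-05 ms; sum = 0.15969 ms.
Processing at 2 router(s): 2 × 0.19 ms = 0.38 ms.
End-to-end = 0.577 ms.

0.577 ms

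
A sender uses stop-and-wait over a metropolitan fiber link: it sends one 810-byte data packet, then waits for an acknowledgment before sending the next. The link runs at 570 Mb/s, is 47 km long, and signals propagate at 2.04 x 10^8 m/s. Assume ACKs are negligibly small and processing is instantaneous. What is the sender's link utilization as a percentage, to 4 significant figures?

2.408 %

t_tx = L/R = 6480/570000000 = 1.13684e-05 s.
t_prop = 47000/204000000 = 0.000230392 s; RTT = 0.000460784 s.
Cycle = t_tx + RTT = 0.000472153 s.
Utilization = t_tx / cycle = 1.13684e-05/0.000472153 = 2.408 %.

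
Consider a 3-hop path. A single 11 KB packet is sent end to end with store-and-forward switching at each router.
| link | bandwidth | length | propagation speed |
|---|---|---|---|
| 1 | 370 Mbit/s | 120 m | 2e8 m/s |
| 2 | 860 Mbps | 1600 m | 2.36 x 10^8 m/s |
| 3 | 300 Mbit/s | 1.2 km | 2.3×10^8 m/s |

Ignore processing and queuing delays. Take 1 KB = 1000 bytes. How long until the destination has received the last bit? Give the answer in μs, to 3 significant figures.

L = 88000 bits.
Transmission delays (L/R per hop): 237.838, 102.326, 293.333 μs; sum = 633.497 μs.
Propagation delays (d/s per hop): 0.6, 6.77966, 5.21739 μs; sum = 12.5971 μs.
End-to-end = 646 μs.

646 μs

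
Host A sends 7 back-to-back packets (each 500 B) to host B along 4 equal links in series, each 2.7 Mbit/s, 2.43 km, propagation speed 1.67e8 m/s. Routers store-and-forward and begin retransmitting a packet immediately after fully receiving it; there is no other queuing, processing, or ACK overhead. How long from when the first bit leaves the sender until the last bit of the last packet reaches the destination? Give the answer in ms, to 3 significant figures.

14.9 ms

Per-hop transmission t_tx = L/R = 4000/2700000 = 1.48148 ms.
Per-hop propagation t_prop = 2430/167000000 = 0.0145509 ms.
Pipeline fill: first packet needs 4·t_tx to clear all hops; remaining 6 packets each add one t_tx.
Total = (4+7-1)·t_tx + 4·t_prop = 10·1.48148 + 4·0.0145509 = 14.9 ms.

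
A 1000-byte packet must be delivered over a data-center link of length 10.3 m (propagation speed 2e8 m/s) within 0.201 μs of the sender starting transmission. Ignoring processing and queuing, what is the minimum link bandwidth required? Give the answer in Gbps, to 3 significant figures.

L = 8000 bits.
Propagation delay = 10.3 / 200000000 = 0.0515 μs.
Transmission budget = 0.201 − 0.0515 = 0.1495 μs.
R ≥ L / t_tx = 8000 bits / 1.495e-07 s = 53.5 Gbps.

53.5 Gbps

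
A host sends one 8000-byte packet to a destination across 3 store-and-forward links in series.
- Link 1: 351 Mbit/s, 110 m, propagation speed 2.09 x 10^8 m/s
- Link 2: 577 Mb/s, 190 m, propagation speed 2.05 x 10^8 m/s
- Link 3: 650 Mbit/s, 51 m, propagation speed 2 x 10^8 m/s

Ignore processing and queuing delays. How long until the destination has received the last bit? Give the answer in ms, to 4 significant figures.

L = 8000 × 8 = 64000 bits.
Transmission delays (L/R per hop): 0.182336, 0.110919, 0.0984615 ms; sum = 0.391716 ms.
Propagation delays (d/s per hop): 0.000526316, 0.000926829, 0.000255 ms; sum = 0.00170815 ms.
End-to-end = 0.3934 ms.

0.3934 ms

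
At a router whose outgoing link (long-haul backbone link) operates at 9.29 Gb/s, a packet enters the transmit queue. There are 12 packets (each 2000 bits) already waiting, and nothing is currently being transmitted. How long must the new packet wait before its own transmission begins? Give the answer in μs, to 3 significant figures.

Each queued packet: L/R = 2000/9290000000 = 0.215285 μs.
12 queued → 2.58342 μs.
Queuing delay = 2.58 μs.

2.58 μs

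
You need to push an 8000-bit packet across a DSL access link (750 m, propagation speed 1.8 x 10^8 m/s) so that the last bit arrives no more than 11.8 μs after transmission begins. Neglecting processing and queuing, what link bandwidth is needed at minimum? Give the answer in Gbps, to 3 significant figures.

Propagation delay = 750 / 180000000 = 4.16667 μs.
Transmission budget = 11.8 − 4.16667 = 7.63333 μs.
R ≥ L / t_tx = 8000 bits / 7.63333e-06 s = 1.05 Gbps.

1.05 Gbps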